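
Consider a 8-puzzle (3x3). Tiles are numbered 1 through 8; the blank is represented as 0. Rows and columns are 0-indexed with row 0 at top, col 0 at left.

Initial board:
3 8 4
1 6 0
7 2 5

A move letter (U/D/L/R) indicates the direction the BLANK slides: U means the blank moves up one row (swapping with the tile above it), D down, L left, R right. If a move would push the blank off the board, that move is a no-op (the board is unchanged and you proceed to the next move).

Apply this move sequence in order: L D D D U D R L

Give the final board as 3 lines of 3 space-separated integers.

After move 1 (L):
3 8 4
1 0 6
7 2 5

After move 2 (D):
3 8 4
1 2 6
7 0 5

After move 3 (D):
3 8 4
1 2 6
7 0 5

After move 4 (D):
3 8 4
1 2 6
7 0 5

After move 5 (U):
3 8 4
1 0 6
7 2 5

After move 6 (D):
3 8 4
1 2 6
7 0 5

After move 7 (R):
3 8 4
1 2 6
7 5 0

After move 8 (L):
3 8 4
1 2 6
7 0 5

Answer: 3 8 4
1 2 6
7 0 5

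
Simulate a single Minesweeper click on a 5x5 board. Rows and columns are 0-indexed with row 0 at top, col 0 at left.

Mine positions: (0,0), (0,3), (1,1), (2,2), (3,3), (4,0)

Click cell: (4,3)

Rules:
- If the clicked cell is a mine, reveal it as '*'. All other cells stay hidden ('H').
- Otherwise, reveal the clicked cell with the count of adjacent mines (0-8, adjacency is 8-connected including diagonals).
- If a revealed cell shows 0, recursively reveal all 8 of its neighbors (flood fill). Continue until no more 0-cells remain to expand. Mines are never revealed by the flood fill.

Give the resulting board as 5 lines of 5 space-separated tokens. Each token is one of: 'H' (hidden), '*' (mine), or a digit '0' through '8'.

H H H H H
H H H H H
H H H H H
H H H H H
H H H 1 H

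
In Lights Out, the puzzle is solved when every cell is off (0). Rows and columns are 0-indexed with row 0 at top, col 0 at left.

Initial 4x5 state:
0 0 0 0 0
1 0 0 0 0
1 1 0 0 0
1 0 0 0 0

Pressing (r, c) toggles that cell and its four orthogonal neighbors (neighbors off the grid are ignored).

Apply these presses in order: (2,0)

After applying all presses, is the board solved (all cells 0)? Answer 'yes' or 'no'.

Answer: yes

Derivation:
After press 1 at (2,0):
0 0 0 0 0
0 0 0 0 0
0 0 0 0 0
0 0 0 0 0

Lights still on: 0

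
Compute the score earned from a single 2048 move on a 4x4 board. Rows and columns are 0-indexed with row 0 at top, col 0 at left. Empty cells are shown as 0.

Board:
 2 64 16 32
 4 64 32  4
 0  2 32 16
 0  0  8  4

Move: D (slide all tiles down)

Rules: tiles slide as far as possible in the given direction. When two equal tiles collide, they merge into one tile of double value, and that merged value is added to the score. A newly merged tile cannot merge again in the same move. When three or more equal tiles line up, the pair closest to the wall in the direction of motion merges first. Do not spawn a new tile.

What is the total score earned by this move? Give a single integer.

Answer: 192

Derivation:
Slide down:
col 0: [2, 4, 0, 0] -> [0, 0, 2, 4]  score +0 (running 0)
col 1: [64, 64, 2, 0] -> [0, 0, 128, 2]  score +128 (running 128)
col 2: [16, 32, 32, 8] -> [0, 16, 64, 8]  score +64 (running 192)
col 3: [32, 4, 16, 4] -> [32, 4, 16, 4]  score +0 (running 192)
Board after move:
  0   0   0  32
  0   0  16   4
  2 128  64  16
  4   2   8   4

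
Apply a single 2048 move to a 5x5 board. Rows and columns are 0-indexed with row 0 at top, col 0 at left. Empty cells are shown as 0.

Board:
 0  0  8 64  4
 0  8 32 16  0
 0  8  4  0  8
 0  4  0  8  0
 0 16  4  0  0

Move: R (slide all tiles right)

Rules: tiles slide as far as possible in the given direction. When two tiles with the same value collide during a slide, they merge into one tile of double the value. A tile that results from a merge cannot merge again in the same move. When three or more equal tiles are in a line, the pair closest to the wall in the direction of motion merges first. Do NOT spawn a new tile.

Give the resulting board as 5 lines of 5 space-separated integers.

Slide right:
row 0: [0, 0, 8, 64, 4] -> [0, 0, 8, 64, 4]
row 1: [0, 8, 32, 16, 0] -> [0, 0, 8, 32, 16]
row 2: [0, 8, 4, 0, 8] -> [0, 0, 8, 4, 8]
row 3: [0, 4, 0, 8, 0] -> [0, 0, 0, 4, 8]
row 4: [0, 16, 4, 0, 0] -> [0, 0, 0, 16, 4]

Answer:  0  0  8 64  4
 0  0  8 32 16
 0  0  8  4  8
 0  0  0  4  8
 0  0  0 16  4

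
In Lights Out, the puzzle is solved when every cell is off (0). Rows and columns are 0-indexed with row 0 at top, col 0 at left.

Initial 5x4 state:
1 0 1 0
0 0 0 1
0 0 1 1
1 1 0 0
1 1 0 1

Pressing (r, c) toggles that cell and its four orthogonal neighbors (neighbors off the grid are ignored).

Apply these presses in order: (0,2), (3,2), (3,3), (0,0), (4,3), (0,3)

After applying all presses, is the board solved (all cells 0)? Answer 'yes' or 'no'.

Answer: no

Derivation:
After press 1 at (0,2):
1 1 0 1
0 0 1 1
0 0 1 1
1 1 0 0
1 1 0 1

After press 2 at (3,2):
1 1 0 1
0 0 1 1
0 0 0 1
1 0 1 1
1 1 1 1

After press 3 at (3,3):
1 1 0 1
0 0 1 1
0 0 0 0
1 0 0 0
1 1 1 0

After press 4 at (0,0):
0 0 0 1
1 0 1 1
0 0 0 0
1 0 0 0
1 1 1 0

After press 5 at (4,3):
0 0 0 1
1 0 1 1
0 0 0 0
1 0 0 1
1 1 0 1

After press 6 at (0,3):
0 0 1 0
1 0 1 0
0 0 0 0
1 0 0 1
1 1 0 1

Lights still on: 8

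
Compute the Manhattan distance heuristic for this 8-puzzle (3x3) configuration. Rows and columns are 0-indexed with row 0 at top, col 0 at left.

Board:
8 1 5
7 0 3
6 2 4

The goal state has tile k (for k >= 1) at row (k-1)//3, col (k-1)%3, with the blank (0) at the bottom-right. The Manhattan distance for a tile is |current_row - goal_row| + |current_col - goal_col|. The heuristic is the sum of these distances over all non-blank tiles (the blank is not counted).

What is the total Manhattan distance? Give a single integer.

Tile 8: at (0,0), goal (2,1), distance |0-2|+|0-1| = 3
Tile 1: at (0,1), goal (0,0), distance |0-0|+|1-0| = 1
Tile 5: at (0,2), goal (1,1), distance |0-1|+|2-1| = 2
Tile 7: at (1,0), goal (2,0), distance |1-2|+|0-0| = 1
Tile 3: at (1,2), goal (0,2), distance |1-0|+|2-2| = 1
Tile 6: at (2,0), goal (1,2), distance |2-1|+|0-2| = 3
Tile 2: at (2,1), goal (0,1), distance |2-0|+|1-1| = 2
Tile 4: at (2,2), goal (1,0), distance |2-1|+|2-0| = 3
Sum: 3 + 1 + 2 + 1 + 1 + 3 + 2 + 3 = 16

Answer: 16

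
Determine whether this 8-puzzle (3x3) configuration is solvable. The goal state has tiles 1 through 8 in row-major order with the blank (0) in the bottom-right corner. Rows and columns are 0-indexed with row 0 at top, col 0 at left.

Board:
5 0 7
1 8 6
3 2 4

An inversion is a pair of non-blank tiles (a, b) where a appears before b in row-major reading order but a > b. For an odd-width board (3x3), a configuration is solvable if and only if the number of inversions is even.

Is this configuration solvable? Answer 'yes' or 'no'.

Inversions (pairs i<j in row-major order where tile[i] > tile[j] > 0): 17
17 is odd, so the puzzle is not solvable.

Answer: no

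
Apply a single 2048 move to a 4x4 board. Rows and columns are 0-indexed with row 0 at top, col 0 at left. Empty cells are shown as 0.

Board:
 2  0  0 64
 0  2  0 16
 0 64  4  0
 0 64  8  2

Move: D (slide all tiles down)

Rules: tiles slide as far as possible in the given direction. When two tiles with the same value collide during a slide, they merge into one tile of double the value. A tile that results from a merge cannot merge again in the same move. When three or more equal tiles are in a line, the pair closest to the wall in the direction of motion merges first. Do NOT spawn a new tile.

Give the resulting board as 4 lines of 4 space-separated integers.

Slide down:
col 0: [2, 0, 0, 0] -> [0, 0, 0, 2]
col 1: [0, 2, 64, 64] -> [0, 0, 2, 128]
col 2: [0, 0, 4, 8] -> [0, 0, 4, 8]
col 3: [64, 16, 0, 2] -> [0, 64, 16, 2]

Answer:   0   0   0   0
  0   0   0  64
  0   2   4  16
  2 128   8   2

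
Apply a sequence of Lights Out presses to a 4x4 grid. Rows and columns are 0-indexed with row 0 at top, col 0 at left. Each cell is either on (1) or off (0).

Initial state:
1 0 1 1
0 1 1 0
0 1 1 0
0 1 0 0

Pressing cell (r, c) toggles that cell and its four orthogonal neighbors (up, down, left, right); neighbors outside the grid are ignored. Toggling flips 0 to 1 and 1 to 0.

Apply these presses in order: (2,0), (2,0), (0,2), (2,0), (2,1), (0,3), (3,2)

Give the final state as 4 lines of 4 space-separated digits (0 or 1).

After press 1 at (2,0):
1 0 1 1
1 1 1 0
1 0 1 0
1 1 0 0

After press 2 at (2,0):
1 0 1 1
0 1 1 0
0 1 1 0
0 1 0 0

After press 3 at (0,2):
1 1 0 0
0 1 0 0
0 1 1 0
0 1 0 0

After press 4 at (2,0):
1 1 0 0
1 1 0 0
1 0 1 0
1 1 0 0

After press 5 at (2,1):
1 1 0 0
1 0 0 0
0 1 0 0
1 0 0 0

After press 6 at (0,3):
1 1 1 1
1 0 0 1
0 1 0 0
1 0 0 0

After press 7 at (3,2):
1 1 1 1
1 0 0 1
0 1 1 0
1 1 1 1

Answer: 1 1 1 1
1 0 0 1
0 1 1 0
1 1 1 1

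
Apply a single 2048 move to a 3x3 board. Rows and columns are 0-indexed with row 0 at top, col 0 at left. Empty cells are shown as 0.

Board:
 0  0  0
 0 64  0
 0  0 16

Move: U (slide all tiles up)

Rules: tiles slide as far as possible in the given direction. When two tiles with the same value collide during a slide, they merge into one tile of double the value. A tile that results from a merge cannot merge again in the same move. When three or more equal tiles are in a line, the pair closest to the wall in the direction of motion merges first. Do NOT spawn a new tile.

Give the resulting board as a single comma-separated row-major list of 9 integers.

Answer: 0, 64, 16, 0, 0, 0, 0, 0, 0

Derivation:
Slide up:
col 0: [0, 0, 0] -> [0, 0, 0]
col 1: [0, 64, 0] -> [64, 0, 0]
col 2: [0, 0, 16] -> [16, 0, 0]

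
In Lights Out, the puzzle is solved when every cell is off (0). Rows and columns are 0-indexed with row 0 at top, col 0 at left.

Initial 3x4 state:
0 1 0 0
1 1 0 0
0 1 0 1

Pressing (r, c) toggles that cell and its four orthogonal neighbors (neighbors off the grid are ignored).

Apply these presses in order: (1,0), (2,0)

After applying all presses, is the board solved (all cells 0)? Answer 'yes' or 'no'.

Answer: no

Derivation:
After press 1 at (1,0):
1 1 0 0
0 0 0 0
1 1 0 1

After press 2 at (2,0):
1 1 0 0
1 0 0 0
0 0 0 1

Lights still on: 4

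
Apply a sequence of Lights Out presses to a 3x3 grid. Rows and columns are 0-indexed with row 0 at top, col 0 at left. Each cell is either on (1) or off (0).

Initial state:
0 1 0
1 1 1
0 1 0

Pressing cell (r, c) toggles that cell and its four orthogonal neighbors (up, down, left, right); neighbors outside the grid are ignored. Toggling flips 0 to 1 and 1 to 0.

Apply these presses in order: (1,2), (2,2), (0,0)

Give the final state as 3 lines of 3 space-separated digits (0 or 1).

After press 1 at (1,2):
0 1 1
1 0 0
0 1 1

After press 2 at (2,2):
0 1 1
1 0 1
0 0 0

After press 3 at (0,0):
1 0 1
0 0 1
0 0 0

Answer: 1 0 1
0 0 1
0 0 0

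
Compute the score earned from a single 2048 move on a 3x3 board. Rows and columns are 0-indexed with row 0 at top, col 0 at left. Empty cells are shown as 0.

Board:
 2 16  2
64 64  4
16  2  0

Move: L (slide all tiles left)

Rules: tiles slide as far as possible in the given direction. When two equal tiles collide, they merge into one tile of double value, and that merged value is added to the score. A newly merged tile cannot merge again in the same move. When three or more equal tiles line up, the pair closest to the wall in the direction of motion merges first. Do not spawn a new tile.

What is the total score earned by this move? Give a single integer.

Slide left:
row 0: [2, 16, 2] -> [2, 16, 2]  score +0 (running 0)
row 1: [64, 64, 4] -> [128, 4, 0]  score +128 (running 128)
row 2: [16, 2, 0] -> [16, 2, 0]  score +0 (running 128)
Board after move:
  2  16   2
128   4   0
 16   2   0

Answer: 128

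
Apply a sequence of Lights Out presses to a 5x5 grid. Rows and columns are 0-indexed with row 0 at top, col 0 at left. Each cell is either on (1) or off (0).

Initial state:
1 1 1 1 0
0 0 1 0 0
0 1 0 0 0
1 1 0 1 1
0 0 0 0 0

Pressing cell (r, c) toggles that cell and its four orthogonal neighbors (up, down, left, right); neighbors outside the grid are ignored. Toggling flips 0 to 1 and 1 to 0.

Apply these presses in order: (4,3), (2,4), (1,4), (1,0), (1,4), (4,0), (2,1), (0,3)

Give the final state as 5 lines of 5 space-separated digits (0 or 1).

After press 1 at (4,3):
1 1 1 1 0
0 0 1 0 0
0 1 0 0 0
1 1 0 0 1
0 0 1 1 1

After press 2 at (2,4):
1 1 1 1 0
0 0 1 0 1
0 1 0 1 1
1 1 0 0 0
0 0 1 1 1

After press 3 at (1,4):
1 1 1 1 1
0 0 1 1 0
0 1 0 1 0
1 1 0 0 0
0 0 1 1 1

After press 4 at (1,0):
0 1 1 1 1
1 1 1 1 0
1 1 0 1 0
1 1 0 0 0
0 0 1 1 1

After press 5 at (1,4):
0 1 1 1 0
1 1 1 0 1
1 1 0 1 1
1 1 0 0 0
0 0 1 1 1

After press 6 at (4,0):
0 1 1 1 0
1 1 1 0 1
1 1 0 1 1
0 1 0 0 0
1 1 1 1 1

After press 7 at (2,1):
0 1 1 1 0
1 0 1 0 1
0 0 1 1 1
0 0 0 0 0
1 1 1 1 1

After press 8 at (0,3):
0 1 0 0 1
1 0 1 1 1
0 0 1 1 1
0 0 0 0 0
1 1 1 1 1

Answer: 0 1 0 0 1
1 0 1 1 1
0 0 1 1 1
0 0 0 0 0
1 1 1 1 1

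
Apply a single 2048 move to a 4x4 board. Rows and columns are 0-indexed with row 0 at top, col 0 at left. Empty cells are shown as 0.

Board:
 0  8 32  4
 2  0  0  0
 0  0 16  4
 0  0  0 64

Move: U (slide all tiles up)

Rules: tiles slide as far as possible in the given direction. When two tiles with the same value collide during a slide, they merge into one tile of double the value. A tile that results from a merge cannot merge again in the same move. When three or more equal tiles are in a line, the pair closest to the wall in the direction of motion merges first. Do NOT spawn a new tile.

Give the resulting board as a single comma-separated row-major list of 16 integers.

Slide up:
col 0: [0, 2, 0, 0] -> [2, 0, 0, 0]
col 1: [8, 0, 0, 0] -> [8, 0, 0, 0]
col 2: [32, 0, 16, 0] -> [32, 16, 0, 0]
col 3: [4, 0, 4, 64] -> [8, 64, 0, 0]

Answer: 2, 8, 32, 8, 0, 0, 16, 64, 0, 0, 0, 0, 0, 0, 0, 0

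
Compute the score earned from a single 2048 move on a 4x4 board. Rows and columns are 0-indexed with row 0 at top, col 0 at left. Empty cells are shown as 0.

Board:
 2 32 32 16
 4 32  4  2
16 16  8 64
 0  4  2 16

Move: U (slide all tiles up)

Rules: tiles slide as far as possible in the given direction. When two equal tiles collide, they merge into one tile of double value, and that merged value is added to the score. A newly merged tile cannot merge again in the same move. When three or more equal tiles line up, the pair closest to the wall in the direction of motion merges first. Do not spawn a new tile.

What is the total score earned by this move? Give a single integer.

Slide up:
col 0: [2, 4, 16, 0] -> [2, 4, 16, 0]  score +0 (running 0)
col 1: [32, 32, 16, 4] -> [64, 16, 4, 0]  score +64 (running 64)
col 2: [32, 4, 8, 2] -> [32, 4, 8, 2]  score +0 (running 64)
col 3: [16, 2, 64, 16] -> [16, 2, 64, 16]  score +0 (running 64)
Board after move:
 2 64 32 16
 4 16  4  2
16  4  8 64
 0  0  2 16

Answer: 64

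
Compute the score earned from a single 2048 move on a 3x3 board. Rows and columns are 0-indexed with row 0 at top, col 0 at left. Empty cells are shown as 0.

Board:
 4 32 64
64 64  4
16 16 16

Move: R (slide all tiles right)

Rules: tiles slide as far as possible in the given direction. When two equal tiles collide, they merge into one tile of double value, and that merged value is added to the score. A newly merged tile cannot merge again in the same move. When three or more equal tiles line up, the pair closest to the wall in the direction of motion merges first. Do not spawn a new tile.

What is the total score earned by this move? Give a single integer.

Slide right:
row 0: [4, 32, 64] -> [4, 32, 64]  score +0 (running 0)
row 1: [64, 64, 4] -> [0, 128, 4]  score +128 (running 128)
row 2: [16, 16, 16] -> [0, 16, 32]  score +32 (running 160)
Board after move:
  4  32  64
  0 128   4
  0  16  32

Answer: 160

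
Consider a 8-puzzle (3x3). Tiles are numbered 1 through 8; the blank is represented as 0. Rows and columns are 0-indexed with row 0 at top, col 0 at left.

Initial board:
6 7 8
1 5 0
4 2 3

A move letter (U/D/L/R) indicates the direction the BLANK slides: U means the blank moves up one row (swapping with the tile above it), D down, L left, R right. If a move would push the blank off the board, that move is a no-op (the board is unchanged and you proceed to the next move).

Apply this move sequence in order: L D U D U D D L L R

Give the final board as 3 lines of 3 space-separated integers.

Answer: 6 7 8
1 2 5
4 0 3

Derivation:
After move 1 (L):
6 7 8
1 0 5
4 2 3

After move 2 (D):
6 7 8
1 2 5
4 0 3

After move 3 (U):
6 7 8
1 0 5
4 2 3

After move 4 (D):
6 7 8
1 2 5
4 0 3

After move 5 (U):
6 7 8
1 0 5
4 2 3

After move 6 (D):
6 7 8
1 2 5
4 0 3

After move 7 (D):
6 7 8
1 2 5
4 0 3

After move 8 (L):
6 7 8
1 2 5
0 4 3

After move 9 (L):
6 7 8
1 2 5
0 4 3

After move 10 (R):
6 7 8
1 2 5
4 0 3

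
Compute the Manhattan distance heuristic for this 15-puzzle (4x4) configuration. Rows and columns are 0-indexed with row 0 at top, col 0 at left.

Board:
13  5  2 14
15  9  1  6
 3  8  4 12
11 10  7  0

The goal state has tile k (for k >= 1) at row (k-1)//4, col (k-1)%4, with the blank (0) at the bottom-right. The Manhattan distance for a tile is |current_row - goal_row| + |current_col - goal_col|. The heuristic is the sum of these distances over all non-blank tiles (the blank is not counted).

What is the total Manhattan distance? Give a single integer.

Tile 13: at (0,0), goal (3,0), distance |0-3|+|0-0| = 3
Tile 5: at (0,1), goal (1,0), distance |0-1|+|1-0| = 2
Tile 2: at (0,2), goal (0,1), distance |0-0|+|2-1| = 1
Tile 14: at (0,3), goal (3,1), distance |0-3|+|3-1| = 5
Tile 15: at (1,0), goal (3,2), distance |1-3|+|0-2| = 4
Tile 9: at (1,1), goal (2,0), distance |1-2|+|1-0| = 2
Tile 1: at (1,2), goal (0,0), distance |1-0|+|2-0| = 3
Tile 6: at (1,3), goal (1,1), distance |1-1|+|3-1| = 2
Tile 3: at (2,0), goal (0,2), distance |2-0|+|0-2| = 4
Tile 8: at (2,1), goal (1,3), distance |2-1|+|1-3| = 3
Tile 4: at (2,2), goal (0,3), distance |2-0|+|2-3| = 3
Tile 12: at (2,3), goal (2,3), distance |2-2|+|3-3| = 0
Tile 11: at (3,0), goal (2,2), distance |3-2|+|0-2| = 3
Tile 10: at (3,1), goal (2,1), distance |3-2|+|1-1| = 1
Tile 7: at (3,2), goal (1,2), distance |3-1|+|2-2| = 2
Sum: 3 + 2 + 1 + 5 + 4 + 2 + 3 + 2 + 4 + 3 + 3 + 0 + 3 + 1 + 2 = 38

Answer: 38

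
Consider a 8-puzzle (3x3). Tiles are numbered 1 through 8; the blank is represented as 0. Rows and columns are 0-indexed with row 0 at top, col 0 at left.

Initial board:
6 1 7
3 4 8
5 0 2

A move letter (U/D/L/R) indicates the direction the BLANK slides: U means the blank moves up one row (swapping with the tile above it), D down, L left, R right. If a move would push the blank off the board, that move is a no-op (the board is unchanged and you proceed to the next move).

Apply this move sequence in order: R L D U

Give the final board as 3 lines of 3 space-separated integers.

Answer: 6 1 7
3 0 8
5 4 2

Derivation:
After move 1 (R):
6 1 7
3 4 8
5 2 0

After move 2 (L):
6 1 7
3 4 8
5 0 2

After move 3 (D):
6 1 7
3 4 8
5 0 2

After move 4 (U):
6 1 7
3 0 8
5 4 2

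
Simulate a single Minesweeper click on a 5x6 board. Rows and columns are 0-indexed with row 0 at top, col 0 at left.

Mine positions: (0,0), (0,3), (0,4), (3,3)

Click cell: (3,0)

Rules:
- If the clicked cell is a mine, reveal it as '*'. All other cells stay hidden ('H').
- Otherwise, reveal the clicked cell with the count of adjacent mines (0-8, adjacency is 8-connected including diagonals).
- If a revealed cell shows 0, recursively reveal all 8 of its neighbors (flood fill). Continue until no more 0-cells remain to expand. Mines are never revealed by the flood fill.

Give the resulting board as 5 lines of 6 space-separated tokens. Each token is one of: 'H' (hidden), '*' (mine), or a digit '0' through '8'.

H H H H H H
1 1 1 H H H
0 0 1 H H H
0 0 1 H H H
0 0 1 H H H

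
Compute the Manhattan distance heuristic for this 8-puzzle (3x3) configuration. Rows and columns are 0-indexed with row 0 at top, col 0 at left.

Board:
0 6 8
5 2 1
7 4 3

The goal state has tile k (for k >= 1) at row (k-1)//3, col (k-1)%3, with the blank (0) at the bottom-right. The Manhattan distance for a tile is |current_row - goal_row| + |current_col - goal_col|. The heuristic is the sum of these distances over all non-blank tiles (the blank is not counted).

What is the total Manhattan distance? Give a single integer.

Answer: 14

Derivation:
Tile 6: at (0,1), goal (1,2), distance |0-1|+|1-2| = 2
Tile 8: at (0,2), goal (2,1), distance |0-2|+|2-1| = 3
Tile 5: at (1,0), goal (1,1), distance |1-1|+|0-1| = 1
Tile 2: at (1,1), goal (0,1), distance |1-0|+|1-1| = 1
Tile 1: at (1,2), goal (0,0), distance |1-0|+|2-0| = 3
Tile 7: at (2,0), goal (2,0), distance |2-2|+|0-0| = 0
Tile 4: at (2,1), goal (1,0), distance |2-1|+|1-0| = 2
Tile 3: at (2,2), goal (0,2), distance |2-0|+|2-2| = 2
Sum: 2 + 3 + 1 + 1 + 3 + 0 + 2 + 2 = 14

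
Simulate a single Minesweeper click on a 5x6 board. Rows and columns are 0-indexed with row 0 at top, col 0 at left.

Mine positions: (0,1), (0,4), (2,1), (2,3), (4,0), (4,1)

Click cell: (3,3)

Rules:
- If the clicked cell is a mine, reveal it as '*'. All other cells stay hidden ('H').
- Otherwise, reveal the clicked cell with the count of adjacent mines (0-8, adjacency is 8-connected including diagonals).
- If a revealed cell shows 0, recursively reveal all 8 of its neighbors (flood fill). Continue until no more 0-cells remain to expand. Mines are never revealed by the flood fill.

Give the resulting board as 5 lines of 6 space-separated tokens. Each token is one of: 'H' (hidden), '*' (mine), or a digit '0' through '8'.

H H H H H H
H H H H H H
H H H H H H
H H H 1 H H
H H H H H H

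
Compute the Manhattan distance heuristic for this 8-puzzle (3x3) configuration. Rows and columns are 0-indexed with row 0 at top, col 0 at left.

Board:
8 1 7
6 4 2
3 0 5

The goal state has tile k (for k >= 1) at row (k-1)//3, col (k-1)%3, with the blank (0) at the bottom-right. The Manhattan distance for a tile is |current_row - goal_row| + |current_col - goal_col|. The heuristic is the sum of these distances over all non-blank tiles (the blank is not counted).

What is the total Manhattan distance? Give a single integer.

Tile 8: (0,0)->(2,1) = 3
Tile 1: (0,1)->(0,0) = 1
Tile 7: (0,2)->(2,0) = 4
Tile 6: (1,0)->(1,2) = 2
Tile 4: (1,1)->(1,0) = 1
Tile 2: (1,2)->(0,1) = 2
Tile 3: (2,0)->(0,2) = 4
Tile 5: (2,2)->(1,1) = 2
Sum: 3 + 1 + 4 + 2 + 1 + 2 + 4 + 2 = 19

Answer: 19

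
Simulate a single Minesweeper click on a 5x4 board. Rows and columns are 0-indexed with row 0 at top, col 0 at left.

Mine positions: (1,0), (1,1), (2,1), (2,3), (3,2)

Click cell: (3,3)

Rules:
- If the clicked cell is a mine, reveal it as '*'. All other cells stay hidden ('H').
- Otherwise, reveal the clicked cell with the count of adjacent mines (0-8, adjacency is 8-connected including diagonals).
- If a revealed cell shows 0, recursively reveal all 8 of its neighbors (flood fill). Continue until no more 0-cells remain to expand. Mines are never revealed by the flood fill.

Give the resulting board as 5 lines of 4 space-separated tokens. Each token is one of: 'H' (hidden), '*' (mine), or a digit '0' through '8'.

H H H H
H H H H
H H H H
H H H 2
H H H H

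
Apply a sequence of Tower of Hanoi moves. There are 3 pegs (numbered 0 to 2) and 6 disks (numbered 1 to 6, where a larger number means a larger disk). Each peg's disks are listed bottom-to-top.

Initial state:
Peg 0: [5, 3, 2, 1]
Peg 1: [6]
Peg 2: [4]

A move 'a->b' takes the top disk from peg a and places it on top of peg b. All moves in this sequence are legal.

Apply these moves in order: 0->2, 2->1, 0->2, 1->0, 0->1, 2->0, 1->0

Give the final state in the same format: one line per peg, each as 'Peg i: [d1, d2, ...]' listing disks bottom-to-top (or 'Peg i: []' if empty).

After move 1 (0->2):
Peg 0: [5, 3, 2]
Peg 1: [6]
Peg 2: [4, 1]

After move 2 (2->1):
Peg 0: [5, 3, 2]
Peg 1: [6, 1]
Peg 2: [4]

After move 3 (0->2):
Peg 0: [5, 3]
Peg 1: [6, 1]
Peg 2: [4, 2]

After move 4 (1->0):
Peg 0: [5, 3, 1]
Peg 1: [6]
Peg 2: [4, 2]

After move 5 (0->1):
Peg 0: [5, 3]
Peg 1: [6, 1]
Peg 2: [4, 2]

After move 6 (2->0):
Peg 0: [5, 3, 2]
Peg 1: [6, 1]
Peg 2: [4]

After move 7 (1->0):
Peg 0: [5, 3, 2, 1]
Peg 1: [6]
Peg 2: [4]

Answer: Peg 0: [5, 3, 2, 1]
Peg 1: [6]
Peg 2: [4]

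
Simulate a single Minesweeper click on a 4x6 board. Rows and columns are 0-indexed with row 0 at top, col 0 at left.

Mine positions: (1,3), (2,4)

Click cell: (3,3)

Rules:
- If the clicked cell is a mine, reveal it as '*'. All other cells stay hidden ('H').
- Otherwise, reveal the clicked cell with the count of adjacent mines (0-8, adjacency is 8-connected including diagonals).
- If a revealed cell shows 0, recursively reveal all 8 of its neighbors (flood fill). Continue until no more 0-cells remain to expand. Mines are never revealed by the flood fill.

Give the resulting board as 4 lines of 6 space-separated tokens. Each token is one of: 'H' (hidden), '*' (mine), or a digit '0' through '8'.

H H H H H H
H H H H H H
H H H H H H
H H H 1 H H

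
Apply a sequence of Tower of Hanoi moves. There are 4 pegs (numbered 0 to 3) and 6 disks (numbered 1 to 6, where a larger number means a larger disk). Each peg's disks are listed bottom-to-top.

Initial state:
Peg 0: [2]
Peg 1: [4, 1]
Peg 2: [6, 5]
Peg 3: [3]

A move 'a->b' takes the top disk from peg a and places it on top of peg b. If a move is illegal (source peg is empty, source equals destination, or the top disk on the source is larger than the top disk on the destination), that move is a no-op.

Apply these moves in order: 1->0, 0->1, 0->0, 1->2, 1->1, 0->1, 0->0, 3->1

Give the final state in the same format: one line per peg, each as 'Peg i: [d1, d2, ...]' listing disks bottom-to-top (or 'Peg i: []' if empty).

Answer: Peg 0: []
Peg 1: [4, 2]
Peg 2: [6, 5, 1]
Peg 3: [3]

Derivation:
After move 1 (1->0):
Peg 0: [2, 1]
Peg 1: [4]
Peg 2: [6, 5]
Peg 3: [3]

After move 2 (0->1):
Peg 0: [2]
Peg 1: [4, 1]
Peg 2: [6, 5]
Peg 3: [3]

After move 3 (0->0):
Peg 0: [2]
Peg 1: [4, 1]
Peg 2: [6, 5]
Peg 3: [3]

After move 4 (1->2):
Peg 0: [2]
Peg 1: [4]
Peg 2: [6, 5, 1]
Peg 3: [3]

After move 5 (1->1):
Peg 0: [2]
Peg 1: [4]
Peg 2: [6, 5, 1]
Peg 3: [3]

After move 6 (0->1):
Peg 0: []
Peg 1: [4, 2]
Peg 2: [6, 5, 1]
Peg 3: [3]

After move 7 (0->0):
Peg 0: []
Peg 1: [4, 2]
Peg 2: [6, 5, 1]
Peg 3: [3]

After move 8 (3->1):
Peg 0: []
Peg 1: [4, 2]
Peg 2: [6, 5, 1]
Peg 3: [3]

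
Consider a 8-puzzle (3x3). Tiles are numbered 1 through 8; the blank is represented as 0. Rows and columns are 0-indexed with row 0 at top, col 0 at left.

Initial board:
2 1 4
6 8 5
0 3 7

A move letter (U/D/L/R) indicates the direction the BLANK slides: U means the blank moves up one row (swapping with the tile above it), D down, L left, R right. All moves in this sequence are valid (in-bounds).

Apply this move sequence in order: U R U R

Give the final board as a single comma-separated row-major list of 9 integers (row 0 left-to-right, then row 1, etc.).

Answer: 2, 4, 0, 8, 1, 5, 6, 3, 7

Derivation:
After move 1 (U):
2 1 4
0 8 5
6 3 7

After move 2 (R):
2 1 4
8 0 5
6 3 7

After move 3 (U):
2 0 4
8 1 5
6 3 7

After move 4 (R):
2 4 0
8 1 5
6 3 7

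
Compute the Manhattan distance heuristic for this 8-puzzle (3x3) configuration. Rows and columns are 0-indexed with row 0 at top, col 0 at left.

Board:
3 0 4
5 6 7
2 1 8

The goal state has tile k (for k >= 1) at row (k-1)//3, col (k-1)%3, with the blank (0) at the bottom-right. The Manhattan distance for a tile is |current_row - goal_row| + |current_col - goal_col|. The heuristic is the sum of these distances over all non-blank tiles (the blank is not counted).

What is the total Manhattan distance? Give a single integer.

Answer: 17

Derivation:
Tile 3: at (0,0), goal (0,2), distance |0-0|+|0-2| = 2
Tile 4: at (0,2), goal (1,0), distance |0-1|+|2-0| = 3
Tile 5: at (1,0), goal (1,1), distance |1-1|+|0-1| = 1
Tile 6: at (1,1), goal (1,2), distance |1-1|+|1-2| = 1
Tile 7: at (1,2), goal (2,0), distance |1-2|+|2-0| = 3
Tile 2: at (2,0), goal (0,1), distance |2-0|+|0-1| = 3
Tile 1: at (2,1), goal (0,0), distance |2-0|+|1-0| = 3
Tile 8: at (2,2), goal (2,1), distance |2-2|+|2-1| = 1
Sum: 2 + 3 + 1 + 1 + 3 + 3 + 3 + 1 = 17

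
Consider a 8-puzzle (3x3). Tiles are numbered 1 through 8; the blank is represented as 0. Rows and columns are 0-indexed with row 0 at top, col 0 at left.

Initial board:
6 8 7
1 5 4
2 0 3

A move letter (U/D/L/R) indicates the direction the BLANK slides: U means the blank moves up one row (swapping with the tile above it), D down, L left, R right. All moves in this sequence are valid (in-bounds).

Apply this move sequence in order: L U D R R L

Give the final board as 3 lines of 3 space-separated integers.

After move 1 (L):
6 8 7
1 5 4
0 2 3

After move 2 (U):
6 8 7
0 5 4
1 2 3

After move 3 (D):
6 8 7
1 5 4
0 2 3

After move 4 (R):
6 8 7
1 5 4
2 0 3

After move 5 (R):
6 8 7
1 5 4
2 3 0

After move 6 (L):
6 8 7
1 5 4
2 0 3

Answer: 6 8 7
1 5 4
2 0 3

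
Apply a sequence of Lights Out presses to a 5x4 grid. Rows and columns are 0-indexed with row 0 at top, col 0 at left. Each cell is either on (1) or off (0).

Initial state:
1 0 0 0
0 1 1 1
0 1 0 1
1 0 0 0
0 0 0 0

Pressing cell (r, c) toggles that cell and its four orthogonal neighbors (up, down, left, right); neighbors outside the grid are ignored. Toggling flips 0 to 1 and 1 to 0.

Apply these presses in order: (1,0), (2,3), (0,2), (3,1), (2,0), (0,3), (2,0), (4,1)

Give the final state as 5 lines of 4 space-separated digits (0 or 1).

Answer: 0 1 0 0
1 0 0 1
1 0 1 0
0 0 1 1
1 0 1 0

Derivation:
After press 1 at (1,0):
0 0 0 0
1 0 1 1
1 1 0 1
1 0 0 0
0 0 0 0

After press 2 at (2,3):
0 0 0 0
1 0 1 0
1 1 1 0
1 0 0 1
0 0 0 0

After press 3 at (0,2):
0 1 1 1
1 0 0 0
1 1 1 0
1 0 0 1
0 0 0 0

After press 4 at (3,1):
0 1 1 1
1 0 0 0
1 0 1 0
0 1 1 1
0 1 0 0

After press 5 at (2,0):
0 1 1 1
0 0 0 0
0 1 1 0
1 1 1 1
0 1 0 0

After press 6 at (0,3):
0 1 0 0
0 0 0 1
0 1 1 0
1 1 1 1
0 1 0 0

After press 7 at (2,0):
0 1 0 0
1 0 0 1
1 0 1 0
0 1 1 1
0 1 0 0

After press 8 at (4,1):
0 1 0 0
1 0 0 1
1 0 1 0
0 0 1 1
1 0 1 0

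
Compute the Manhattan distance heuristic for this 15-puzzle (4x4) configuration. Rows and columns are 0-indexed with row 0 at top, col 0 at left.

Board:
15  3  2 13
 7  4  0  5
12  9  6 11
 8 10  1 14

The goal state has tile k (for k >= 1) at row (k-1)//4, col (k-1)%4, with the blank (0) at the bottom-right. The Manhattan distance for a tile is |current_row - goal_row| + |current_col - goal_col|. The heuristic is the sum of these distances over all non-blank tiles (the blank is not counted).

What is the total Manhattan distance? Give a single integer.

Tile 15: (0,0)->(3,2) = 5
Tile 3: (0,1)->(0,2) = 1
Tile 2: (0,2)->(0,1) = 1
Tile 13: (0,3)->(3,0) = 6
Tile 7: (1,0)->(1,2) = 2
Tile 4: (1,1)->(0,3) = 3
Tile 5: (1,3)->(1,0) = 3
Tile 12: (2,0)->(2,3) = 3
Tile 9: (2,1)->(2,0) = 1
Tile 6: (2,2)->(1,1) = 2
Tile 11: (2,3)->(2,2) = 1
Tile 8: (3,0)->(1,3) = 5
Tile 10: (3,1)->(2,1) = 1
Tile 1: (3,2)->(0,0) = 5
Tile 14: (3,3)->(3,1) = 2
Sum: 5 + 1 + 1 + 6 + 2 + 3 + 3 + 3 + 1 + 2 + 1 + 5 + 1 + 5 + 2 = 41

Answer: 41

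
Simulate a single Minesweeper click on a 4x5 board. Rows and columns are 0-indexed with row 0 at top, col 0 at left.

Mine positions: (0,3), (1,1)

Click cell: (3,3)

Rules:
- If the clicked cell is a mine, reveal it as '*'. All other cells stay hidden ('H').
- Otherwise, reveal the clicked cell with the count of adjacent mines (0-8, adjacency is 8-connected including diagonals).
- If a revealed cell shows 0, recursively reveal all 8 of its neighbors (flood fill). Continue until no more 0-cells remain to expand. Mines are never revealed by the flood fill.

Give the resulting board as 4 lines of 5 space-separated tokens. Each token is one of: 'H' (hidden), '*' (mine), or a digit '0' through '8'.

H H H H H
H H 2 1 1
1 1 1 0 0
0 0 0 0 0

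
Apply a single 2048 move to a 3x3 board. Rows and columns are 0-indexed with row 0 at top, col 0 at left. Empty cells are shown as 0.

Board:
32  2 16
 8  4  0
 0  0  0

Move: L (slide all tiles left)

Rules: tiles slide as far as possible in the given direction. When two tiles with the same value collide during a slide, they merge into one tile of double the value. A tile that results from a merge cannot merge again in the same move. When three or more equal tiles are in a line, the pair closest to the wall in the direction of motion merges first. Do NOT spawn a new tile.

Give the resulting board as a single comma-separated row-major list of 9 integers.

Answer: 32, 2, 16, 8, 4, 0, 0, 0, 0

Derivation:
Slide left:
row 0: [32, 2, 16] -> [32, 2, 16]
row 1: [8, 4, 0] -> [8, 4, 0]
row 2: [0, 0, 0] -> [0, 0, 0]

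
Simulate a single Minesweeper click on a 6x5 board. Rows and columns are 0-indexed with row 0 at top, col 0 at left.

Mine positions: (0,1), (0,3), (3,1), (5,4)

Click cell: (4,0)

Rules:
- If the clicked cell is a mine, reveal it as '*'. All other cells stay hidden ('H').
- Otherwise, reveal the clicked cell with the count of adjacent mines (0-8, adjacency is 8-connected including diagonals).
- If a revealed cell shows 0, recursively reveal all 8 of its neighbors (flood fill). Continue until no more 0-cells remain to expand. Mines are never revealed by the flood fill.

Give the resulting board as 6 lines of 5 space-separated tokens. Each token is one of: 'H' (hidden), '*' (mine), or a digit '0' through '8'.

H H H H H
H H H H H
H H H H H
H H H H H
1 H H H H
H H H H H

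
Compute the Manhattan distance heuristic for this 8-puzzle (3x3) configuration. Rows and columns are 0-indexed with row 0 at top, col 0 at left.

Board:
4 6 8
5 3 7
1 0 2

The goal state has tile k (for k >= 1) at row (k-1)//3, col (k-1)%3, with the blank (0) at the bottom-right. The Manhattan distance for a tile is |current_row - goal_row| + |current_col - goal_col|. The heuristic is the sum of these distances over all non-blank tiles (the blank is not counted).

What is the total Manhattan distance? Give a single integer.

Tile 4: at (0,0), goal (1,0), distance |0-1|+|0-0| = 1
Tile 6: at (0,1), goal (1,2), distance |0-1|+|1-2| = 2
Tile 8: at (0,2), goal (2,1), distance |0-2|+|2-1| = 3
Tile 5: at (1,0), goal (1,1), distance |1-1|+|0-1| = 1
Tile 3: at (1,1), goal (0,2), distance |1-0|+|1-2| = 2
Tile 7: at (1,2), goal (2,0), distance |1-2|+|2-0| = 3
Tile 1: at (2,0), goal (0,0), distance |2-0|+|0-0| = 2
Tile 2: at (2,2), goal (0,1), distance |2-0|+|2-1| = 3
Sum: 1 + 2 + 3 + 1 + 2 + 3 + 2 + 3 = 17

Answer: 17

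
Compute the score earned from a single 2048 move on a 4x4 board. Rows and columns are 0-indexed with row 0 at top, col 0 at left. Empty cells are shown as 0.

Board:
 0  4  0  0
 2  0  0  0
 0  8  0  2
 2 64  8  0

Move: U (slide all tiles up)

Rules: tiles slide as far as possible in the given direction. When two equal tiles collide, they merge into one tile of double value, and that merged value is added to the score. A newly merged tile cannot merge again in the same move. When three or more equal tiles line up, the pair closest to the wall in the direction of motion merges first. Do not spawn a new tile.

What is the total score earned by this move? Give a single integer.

Answer: 4

Derivation:
Slide up:
col 0: [0, 2, 0, 2] -> [4, 0, 0, 0]  score +4 (running 4)
col 1: [4, 0, 8, 64] -> [4, 8, 64, 0]  score +0 (running 4)
col 2: [0, 0, 0, 8] -> [8, 0, 0, 0]  score +0 (running 4)
col 3: [0, 0, 2, 0] -> [2, 0, 0, 0]  score +0 (running 4)
Board after move:
 4  4  8  2
 0  8  0  0
 0 64  0  0
 0  0  0  0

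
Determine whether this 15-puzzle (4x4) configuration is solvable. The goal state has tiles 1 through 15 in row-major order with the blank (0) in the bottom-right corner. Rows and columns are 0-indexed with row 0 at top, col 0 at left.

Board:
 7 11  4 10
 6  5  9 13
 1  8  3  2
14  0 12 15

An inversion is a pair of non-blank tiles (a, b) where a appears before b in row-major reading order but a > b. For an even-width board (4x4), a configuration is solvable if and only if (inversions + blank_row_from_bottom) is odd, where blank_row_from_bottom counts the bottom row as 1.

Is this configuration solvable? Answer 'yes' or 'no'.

Answer: no

Derivation:
Inversions: 45
Blank is in row 3 (0-indexed from top), which is row 1 counting from the bottom (bottom = 1).
45 + 1 = 46, which is even, so the puzzle is not solvable.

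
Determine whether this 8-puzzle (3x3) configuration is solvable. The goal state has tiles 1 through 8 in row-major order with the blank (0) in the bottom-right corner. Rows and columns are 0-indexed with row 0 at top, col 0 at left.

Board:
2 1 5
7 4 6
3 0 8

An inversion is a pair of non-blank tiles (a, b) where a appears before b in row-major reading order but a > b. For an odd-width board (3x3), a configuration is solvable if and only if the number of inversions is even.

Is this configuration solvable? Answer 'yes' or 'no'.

Answer: yes

Derivation:
Inversions (pairs i<j in row-major order where tile[i] > tile[j] > 0): 8
8 is even, so the puzzle is solvable.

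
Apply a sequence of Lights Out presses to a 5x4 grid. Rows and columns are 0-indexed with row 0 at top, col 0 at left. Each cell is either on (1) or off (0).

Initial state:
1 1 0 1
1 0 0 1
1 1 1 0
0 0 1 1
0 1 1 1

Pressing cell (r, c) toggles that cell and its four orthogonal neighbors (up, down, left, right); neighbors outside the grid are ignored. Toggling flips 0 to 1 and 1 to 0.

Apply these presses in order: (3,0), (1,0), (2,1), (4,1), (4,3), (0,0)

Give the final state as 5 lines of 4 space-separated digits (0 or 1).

After press 1 at (3,0):
1 1 0 1
1 0 0 1
0 1 1 0
1 1 1 1
1 1 1 1

After press 2 at (1,0):
0 1 0 1
0 1 0 1
1 1 1 0
1 1 1 1
1 1 1 1

After press 3 at (2,1):
0 1 0 1
0 0 0 1
0 0 0 0
1 0 1 1
1 1 1 1

After press 4 at (4,1):
0 1 0 1
0 0 0 1
0 0 0 0
1 1 1 1
0 0 0 1

After press 5 at (4,3):
0 1 0 1
0 0 0 1
0 0 0 0
1 1 1 0
0 0 1 0

After press 6 at (0,0):
1 0 0 1
1 0 0 1
0 0 0 0
1 1 1 0
0 0 1 0

Answer: 1 0 0 1
1 0 0 1
0 0 0 0
1 1 1 0
0 0 1 0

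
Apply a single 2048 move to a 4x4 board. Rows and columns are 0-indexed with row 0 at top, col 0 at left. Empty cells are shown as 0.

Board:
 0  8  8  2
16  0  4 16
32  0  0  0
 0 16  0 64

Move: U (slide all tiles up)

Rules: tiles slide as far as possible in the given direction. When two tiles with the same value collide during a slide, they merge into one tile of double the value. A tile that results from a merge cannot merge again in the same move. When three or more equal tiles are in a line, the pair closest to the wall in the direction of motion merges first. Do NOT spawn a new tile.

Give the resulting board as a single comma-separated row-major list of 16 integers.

Answer: 16, 8, 8, 2, 32, 16, 4, 16, 0, 0, 0, 64, 0, 0, 0, 0

Derivation:
Slide up:
col 0: [0, 16, 32, 0] -> [16, 32, 0, 0]
col 1: [8, 0, 0, 16] -> [8, 16, 0, 0]
col 2: [8, 4, 0, 0] -> [8, 4, 0, 0]
col 3: [2, 16, 0, 64] -> [2, 16, 64, 0]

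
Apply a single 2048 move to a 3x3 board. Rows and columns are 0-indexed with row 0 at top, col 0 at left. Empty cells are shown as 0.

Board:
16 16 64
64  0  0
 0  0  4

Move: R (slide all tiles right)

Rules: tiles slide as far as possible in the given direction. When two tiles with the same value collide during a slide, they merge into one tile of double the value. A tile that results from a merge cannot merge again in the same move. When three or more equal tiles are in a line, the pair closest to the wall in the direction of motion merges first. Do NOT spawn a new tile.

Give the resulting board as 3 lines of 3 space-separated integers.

Slide right:
row 0: [16, 16, 64] -> [0, 32, 64]
row 1: [64, 0, 0] -> [0, 0, 64]
row 2: [0, 0, 4] -> [0, 0, 4]

Answer:  0 32 64
 0  0 64
 0  0  4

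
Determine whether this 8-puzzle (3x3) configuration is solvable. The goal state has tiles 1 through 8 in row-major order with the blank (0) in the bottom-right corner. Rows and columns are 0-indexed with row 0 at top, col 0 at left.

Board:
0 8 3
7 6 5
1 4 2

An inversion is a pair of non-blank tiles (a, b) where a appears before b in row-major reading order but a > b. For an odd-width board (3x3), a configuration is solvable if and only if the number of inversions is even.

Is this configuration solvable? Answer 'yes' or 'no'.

Answer: yes

Derivation:
Inversions (pairs i<j in row-major order where tile[i] > tile[j] > 0): 22
22 is even, so the puzzle is solvable.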